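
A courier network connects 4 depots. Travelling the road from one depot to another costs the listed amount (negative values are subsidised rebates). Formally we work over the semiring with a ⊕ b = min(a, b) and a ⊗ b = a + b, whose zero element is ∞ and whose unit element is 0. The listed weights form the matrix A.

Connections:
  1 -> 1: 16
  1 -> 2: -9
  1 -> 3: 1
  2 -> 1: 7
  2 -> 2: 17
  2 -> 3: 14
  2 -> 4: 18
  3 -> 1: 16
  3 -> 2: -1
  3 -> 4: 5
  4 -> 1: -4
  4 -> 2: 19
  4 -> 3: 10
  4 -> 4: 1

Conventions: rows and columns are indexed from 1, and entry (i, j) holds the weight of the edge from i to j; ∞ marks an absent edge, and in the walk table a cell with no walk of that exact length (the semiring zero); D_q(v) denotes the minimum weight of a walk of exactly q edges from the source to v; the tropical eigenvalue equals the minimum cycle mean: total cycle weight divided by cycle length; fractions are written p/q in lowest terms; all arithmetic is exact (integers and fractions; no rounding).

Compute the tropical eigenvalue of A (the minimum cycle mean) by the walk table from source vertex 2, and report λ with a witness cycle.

q=0: [∞, 0, ∞, ∞]
q=1: [7, 17, 14, 18]
q=2: [14, -2, 8, 19]
q=3: [5, 5, 12, 13]
q=4: [9, -4, 6, 14]
Optimal cycle mean attained by: cycle 1->2->1, total (-9) + 7, length 2.
Answer: λ = -1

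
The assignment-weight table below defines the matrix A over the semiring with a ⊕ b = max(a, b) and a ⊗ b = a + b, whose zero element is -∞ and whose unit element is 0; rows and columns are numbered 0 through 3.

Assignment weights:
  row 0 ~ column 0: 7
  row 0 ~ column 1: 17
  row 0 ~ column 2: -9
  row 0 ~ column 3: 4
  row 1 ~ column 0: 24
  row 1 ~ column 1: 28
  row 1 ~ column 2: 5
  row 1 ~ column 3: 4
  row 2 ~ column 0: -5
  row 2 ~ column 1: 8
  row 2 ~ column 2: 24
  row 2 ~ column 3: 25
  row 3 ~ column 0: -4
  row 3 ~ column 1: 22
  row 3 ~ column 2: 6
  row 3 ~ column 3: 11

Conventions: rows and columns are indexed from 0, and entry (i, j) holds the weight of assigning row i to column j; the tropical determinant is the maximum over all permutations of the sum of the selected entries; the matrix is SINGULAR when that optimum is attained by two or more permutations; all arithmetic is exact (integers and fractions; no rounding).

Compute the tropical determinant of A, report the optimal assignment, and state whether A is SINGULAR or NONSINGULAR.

σ = (0, 1, 2, 3): 7 + 28 + 24 + 11 = 70
σ = (0, 1, 3, 2): 7 + 28 + 25 + 6 = 66
σ = (0, 2, 1, 3): 7 + 5 + 8 + 11 = 31
σ = (0, 2, 3, 1): 7 + 5 + 25 + 22 = 59
σ = (0, 3, 1, 2): 7 + 4 + 8 + 6 = 25
σ = (0, 3, 2, 1): 7 + 4 + 24 + 22 = 57
σ = (1, 0, 2, 3): 17 + 24 + 24 + 11 = 76
σ = (1, 0, 3, 2): 17 + 24 + 25 + 6 = 72
σ = (1, 2, 0, 3): 17 + 5 + (-5) + 11 = 28
σ = (1, 2, 3, 0): 17 + 5 + 25 + (-4) = 43
σ = (1, 3, 0, 2): 17 + 4 + (-5) + 6 = 22
σ = (1, 3, 2, 0): 17 + 4 + 24 + (-4) = 41
σ = (2, 0, 1, 3): (-9) + 24 + 8 + 11 = 34
σ = (2, 0, 3, 1): (-9) + 24 + 25 + 22 = 62
σ = (2, 1, 0, 3): (-9) + 28 + (-5) + 11 = 25
σ = (2, 1, 3, 0): (-9) + 28 + 25 + (-4) = 40
σ = (2, 3, 0, 1): (-9) + 4 + (-5) + 22 = 12
σ = (2, 3, 1, 0): (-9) + 4 + 8 + (-4) = -1
σ = (3, 0, 1, 2): 4 + 24 + 8 + 6 = 42
σ = (3, 0, 2, 1): 4 + 24 + 24 + 22 = 74
σ = (3, 1, 0, 2): 4 + 28 + (-5) + 6 = 33
σ = (3, 1, 2, 0): 4 + 28 + 24 + (-4) = 52
σ = (3, 2, 0, 1): 4 + 5 + (-5) + 22 = 26
σ = (3, 2, 1, 0): 4 + 5 + 8 + (-4) = 13
Optimal value attained by: σ = (1, 0, 2, 3).
Answer: det⊕(A) = 76; verdict: NONSINGULAR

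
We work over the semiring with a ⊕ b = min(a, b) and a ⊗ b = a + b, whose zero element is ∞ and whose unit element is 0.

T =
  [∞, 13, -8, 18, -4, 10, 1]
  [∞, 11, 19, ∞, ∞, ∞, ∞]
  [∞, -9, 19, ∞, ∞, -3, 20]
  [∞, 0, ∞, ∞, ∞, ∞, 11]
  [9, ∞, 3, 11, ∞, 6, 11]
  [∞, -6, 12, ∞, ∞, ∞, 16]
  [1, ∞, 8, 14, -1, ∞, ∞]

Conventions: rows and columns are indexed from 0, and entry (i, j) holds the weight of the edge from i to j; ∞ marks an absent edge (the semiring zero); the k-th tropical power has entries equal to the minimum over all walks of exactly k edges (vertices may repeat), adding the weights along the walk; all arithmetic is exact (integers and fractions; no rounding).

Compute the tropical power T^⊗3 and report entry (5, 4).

T^⊗2:
  [2, -17, -1, 7, 0, -11, 7]
  [∞, 10, 30, ∞, ∞, 16, 39]
  [21, -9, 9, 34, 19, 16, 13]
  [12, 11, 19, 25, 10, ∞, ∞]
  [12, -6, 1, 25, 5, 0, 10]
  [17, 3, 13, 30, 15, 9, 32]
  [8, -1, -7, 10, -3, 5, 2]
T^⊗3:
  [8, -17, -6, 11, -2, -4, 3]
  [40, 10, 28, 53, 38, 27, 32]
  [14, 0, 10, 27, 12, 6, 22]
  [19, 10, 4, 21, 8, 16, 13]
  [11, -8, 4, 16, 8, -2, 13]
  [24, 3, 9, 26, 13, 10, 18]
  [3, -16, 0, 8, 1, -10, 8]
Key observation: the optimum is the walk 5->6->0->4, with weight 16 + 1 + (-4) = 13.
Optimal value attained by: walk 5->6->0->4.
Answer: (T^⊗3)[5][4] = 13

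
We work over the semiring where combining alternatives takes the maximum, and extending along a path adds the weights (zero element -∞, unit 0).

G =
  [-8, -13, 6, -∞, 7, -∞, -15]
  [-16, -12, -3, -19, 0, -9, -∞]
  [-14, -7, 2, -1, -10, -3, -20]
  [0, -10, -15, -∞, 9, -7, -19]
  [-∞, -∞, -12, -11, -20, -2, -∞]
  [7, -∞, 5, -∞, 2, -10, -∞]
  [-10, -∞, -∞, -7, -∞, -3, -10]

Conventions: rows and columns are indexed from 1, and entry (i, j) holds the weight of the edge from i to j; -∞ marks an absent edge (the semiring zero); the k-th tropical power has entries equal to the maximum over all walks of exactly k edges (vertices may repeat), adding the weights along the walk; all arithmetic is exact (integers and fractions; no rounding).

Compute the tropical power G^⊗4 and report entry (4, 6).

G^⊗2:
  [-8, -1, 8, 5, -1, 5, -14]
  [-2, -10, -1, -4, -7, -2, -23]
  [4, -5, 4, 1, 8, -1, -18]
  [0, -13, 6, -2, 7, 7, -15]
  [5, -19, 3, -13, 0, -12, -30]
  [-1, -2, 13, 4, 14, 2, -8]
  [4, -17, 2, -17, 2, -13, -20]
G^⊗3:
  [12, 1, 10, 7, 14, 5, -12]
  [5, -8, 4, -2, 5, -4, -17]
  [6, -3, 10, 3, 11, 6, -11]
  [14, -1, 12, 5, 9, 5, -14]
  [-3, -4, 11, 2, 12, 0, -10]
  [9, 6, 15, 12, 13, 12, -7]
  [-4, -5, 10, 1, 11, 0, -11]
G^⊗4:
  [12, 3, 18, 9, 19, 12, -3]
  [3, -3, 11, 3, 12, 3, -10]
  [13, 3, 12, 9, 13, 9, -9]
  [12, 5, 20, 11, 21, 9, -1]
  [7, 4, 13, 10, 11, 10, -9]
  [19, 8, 17, 14, 21, 12, -5]
  [7, 3, 12, 9, 10, 9, -10]
Key observation: the optimum is the walk 4->5->6->3->6, with weight 9 + (-2) + 5 + (-3) = 9.
Optimal value attained by: walk 4->5->6->3->6.
Answer: (G^⊗4)[4][6] = 9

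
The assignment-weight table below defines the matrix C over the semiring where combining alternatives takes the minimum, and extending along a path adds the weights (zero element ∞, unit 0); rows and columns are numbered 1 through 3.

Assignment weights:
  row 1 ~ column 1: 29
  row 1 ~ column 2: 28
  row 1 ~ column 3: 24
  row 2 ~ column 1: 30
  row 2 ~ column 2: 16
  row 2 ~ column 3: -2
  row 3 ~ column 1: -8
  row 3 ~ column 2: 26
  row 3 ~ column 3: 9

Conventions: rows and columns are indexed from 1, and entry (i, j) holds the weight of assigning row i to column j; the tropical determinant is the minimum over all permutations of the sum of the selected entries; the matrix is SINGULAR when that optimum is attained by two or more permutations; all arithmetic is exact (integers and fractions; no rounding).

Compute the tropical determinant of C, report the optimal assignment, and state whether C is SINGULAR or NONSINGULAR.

σ = (1, 2, 3): 29 + 16 + 9 = 54
σ = (1, 3, 2): 29 + (-2) + 26 = 53
σ = (2, 1, 3): 28 + 30 + 9 = 67
σ = (2, 3, 1): 28 + (-2) + (-8) = 18
σ = (3, 1, 2): 24 + 30 + 26 = 80
σ = (3, 2, 1): 24 + 16 + (-8) = 32
Optimal value attained by: σ = (2, 3, 1).
Answer: det⊕(C) = 18; verdict: NONSINGULAR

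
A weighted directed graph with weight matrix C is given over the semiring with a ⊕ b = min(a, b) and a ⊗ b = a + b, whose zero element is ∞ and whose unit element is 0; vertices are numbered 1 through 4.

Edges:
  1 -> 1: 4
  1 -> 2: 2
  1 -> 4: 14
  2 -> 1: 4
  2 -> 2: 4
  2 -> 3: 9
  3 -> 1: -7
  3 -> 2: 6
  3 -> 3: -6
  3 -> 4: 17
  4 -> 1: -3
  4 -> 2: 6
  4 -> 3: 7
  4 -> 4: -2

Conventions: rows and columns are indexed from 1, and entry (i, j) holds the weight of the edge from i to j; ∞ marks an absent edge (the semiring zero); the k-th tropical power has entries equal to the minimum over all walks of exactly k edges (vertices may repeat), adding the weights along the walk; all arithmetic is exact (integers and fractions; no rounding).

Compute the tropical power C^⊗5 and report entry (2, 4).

C^⊗2:
  [6, 6, 11, 12]
  [2, 6, 3, 18]
  [-13, -5, -12, 7]
  [-5, -1, 1, -4]
C^⊗3:
  [4, 8, 5, 10]
  [-4, 4, -3, 16]
  [-19, -11, -18, 1]
  [-7, -3, -5, -6]
C^⊗4:
  [-2, 6, -1, 8]
  [-10, -2, -9, 10]
  [-25, -17, -24, -5]
  [-12, -5, -11, -8]
C^⊗5:
  [-8, 0, -7, 6]
  [-16, -8, -15, 4]
  [-31, -23, -30, -11]
  [-18, -10, -17, -10]
Key observation: the optimum is the walk 2->3->3->3->1->4, with weight 9 + (-6) + (-6) + (-7) + 14 = 4.
Optimal value attained by: walk 2->3->3->3->1->4.
Answer: (C^⊗5)[2][4] = 4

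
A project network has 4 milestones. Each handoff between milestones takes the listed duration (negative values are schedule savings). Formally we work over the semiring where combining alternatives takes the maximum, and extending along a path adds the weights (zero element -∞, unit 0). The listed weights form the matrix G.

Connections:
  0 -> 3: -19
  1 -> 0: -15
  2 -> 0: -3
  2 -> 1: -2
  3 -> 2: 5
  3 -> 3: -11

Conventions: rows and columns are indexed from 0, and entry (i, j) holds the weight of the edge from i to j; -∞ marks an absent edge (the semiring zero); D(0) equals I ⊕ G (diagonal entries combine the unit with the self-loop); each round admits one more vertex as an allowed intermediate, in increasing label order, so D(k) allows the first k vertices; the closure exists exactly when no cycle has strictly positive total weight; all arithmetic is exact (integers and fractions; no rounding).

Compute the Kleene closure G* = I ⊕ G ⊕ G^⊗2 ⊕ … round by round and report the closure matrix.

D(0):
  [0, -∞, -∞, -19]
  [-15, 0, -∞, -∞]
  [-3, -2, 0, -∞]
  [-∞, -∞, 5, 0]
D(1):
  [0, -∞, -∞, -19]
  [-15, 0, -∞, -34]
  [-3, -2, 0, -22]
  [-∞, -∞, 5, 0]
D(2):
  [0, -∞, -∞, -19]
  [-15, 0, -∞, -34]
  [-3, -2, 0, -22]
  [-∞, -∞, 5, 0]
D(3):
  [0, -∞, -∞, -19]
  [-15, 0, -∞, -34]
  [-3, -2, 0, -22]
  [2, 3, 5, 0]
D(4):
  [0, -16, -14, -19]
  [-15, 0, -29, -34]
  [-3, -2, 0, -22]
  [2, 3, 5, 0]
Answer: G* = [[0, -16, -14, -19], [-15, 0, -29, -34], [-3, -2, 0, -22], [2, 3, 5, 0]]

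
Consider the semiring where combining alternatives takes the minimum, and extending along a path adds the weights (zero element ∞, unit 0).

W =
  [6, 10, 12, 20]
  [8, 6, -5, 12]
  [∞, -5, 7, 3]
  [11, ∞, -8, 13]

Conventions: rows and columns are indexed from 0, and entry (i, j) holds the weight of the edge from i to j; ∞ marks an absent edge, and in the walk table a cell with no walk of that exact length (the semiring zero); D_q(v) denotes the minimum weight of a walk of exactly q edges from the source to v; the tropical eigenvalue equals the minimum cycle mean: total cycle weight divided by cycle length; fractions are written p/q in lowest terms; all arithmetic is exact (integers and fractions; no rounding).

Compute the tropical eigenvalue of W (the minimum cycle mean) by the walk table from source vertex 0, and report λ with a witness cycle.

q=0: [0, ∞, ∞, ∞]
q=1: [6, 10, 12, 20]
q=2: [12, 7, 5, 15]
q=3: [15, 0, 2, 8]
q=4: [8, -3, -5, 5]
Optimal cycle mean attained by: cycle 1->2->1, total (-5) + (-5), length 2.
Answer: λ = -5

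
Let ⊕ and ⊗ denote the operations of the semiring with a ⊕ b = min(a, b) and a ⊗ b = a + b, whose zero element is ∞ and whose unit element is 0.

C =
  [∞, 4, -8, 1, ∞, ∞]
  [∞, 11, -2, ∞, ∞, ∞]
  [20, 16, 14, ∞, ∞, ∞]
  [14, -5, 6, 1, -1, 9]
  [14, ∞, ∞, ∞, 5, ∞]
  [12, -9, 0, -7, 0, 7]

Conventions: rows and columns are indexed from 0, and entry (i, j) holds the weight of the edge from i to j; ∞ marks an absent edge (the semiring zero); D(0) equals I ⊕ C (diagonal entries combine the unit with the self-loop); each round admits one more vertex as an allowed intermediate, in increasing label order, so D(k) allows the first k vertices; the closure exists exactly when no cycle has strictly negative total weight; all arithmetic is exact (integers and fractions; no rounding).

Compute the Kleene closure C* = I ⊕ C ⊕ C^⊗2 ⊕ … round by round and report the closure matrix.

D(0):
  [0, 4, -8, 1, ∞, ∞]
  [∞, 0, -2, ∞, ∞, ∞]
  [20, 16, 0, ∞, ∞, ∞]
  [14, -5, 6, 0, -1, 9]
  [14, ∞, ∞, ∞, 0, ∞]
  [12, -9, 0, -7, 0, 0]
D(1):
  [0, 4, -8, 1, ∞, ∞]
  [∞, 0, -2, ∞, ∞, ∞]
  [20, 16, 0, 21, ∞, ∞]
  [14, -5, 6, 0, -1, 9]
  [14, 18, 6, 15, 0, ∞]
  [12, -9, 0, -7, 0, 0]
D(2):
  [0, 4, -8, 1, ∞, ∞]
  [∞, 0, -2, ∞, ∞, ∞]
  [20, 16, 0, 21, ∞, ∞]
  [14, -5, -7, 0, -1, 9]
  [14, 18, 6, 15, 0, ∞]
  [12, -9, -11, -7, 0, 0]
D(3):
  [0, 4, -8, 1, ∞, ∞]
  [18, 0, -2, 19, ∞, ∞]
  [20, 16, 0, 21, ∞, ∞]
  [13, -5, -7, 0, -1, 9]
  [14, 18, 6, 15, 0, ∞]
  [9, -9, -11, -7, 0, 0]
D(4):
  [0, -4, -8, 1, 0, 10]
  [18, 0, -2, 19, 18, 28]
  [20, 16, 0, 21, 20, 30]
  [13, -5, -7, 0, -1, 9]
  [14, 10, 6, 15, 0, 24]
  [6, -12, -14, -7, -8, 0]
D(5):
  [0, -4, -8, 1, 0, 10]
  [18, 0, -2, 19, 18, 28]
  [20, 16, 0, 21, 20, 30]
  [13, -5, -7, 0, -1, 9]
  [14, 10, 6, 15, 0, 24]
  [6, -12, -14, -7, -8, 0]
D(6):
  [0, -4, -8, 1, 0, 10]
  [18, 0, -2, 19, 18, 28]
  [20, 16, 0, 21, 20, 30]
  [13, -5, -7, 0, -1, 9]
  [14, 10, 6, 15, 0, 24]
  [6, -12, -14, -7, -8, 0]
Answer: C* = [[0, -4, -8, 1, 0, 10], [18, 0, -2, 19, 18, 28], [20, 16, 0, 21, 20, 30], [13, -5, -7, 0, -1, 9], [14, 10, 6, 15, 0, 24], [6, -12, -14, -7, -8, 0]]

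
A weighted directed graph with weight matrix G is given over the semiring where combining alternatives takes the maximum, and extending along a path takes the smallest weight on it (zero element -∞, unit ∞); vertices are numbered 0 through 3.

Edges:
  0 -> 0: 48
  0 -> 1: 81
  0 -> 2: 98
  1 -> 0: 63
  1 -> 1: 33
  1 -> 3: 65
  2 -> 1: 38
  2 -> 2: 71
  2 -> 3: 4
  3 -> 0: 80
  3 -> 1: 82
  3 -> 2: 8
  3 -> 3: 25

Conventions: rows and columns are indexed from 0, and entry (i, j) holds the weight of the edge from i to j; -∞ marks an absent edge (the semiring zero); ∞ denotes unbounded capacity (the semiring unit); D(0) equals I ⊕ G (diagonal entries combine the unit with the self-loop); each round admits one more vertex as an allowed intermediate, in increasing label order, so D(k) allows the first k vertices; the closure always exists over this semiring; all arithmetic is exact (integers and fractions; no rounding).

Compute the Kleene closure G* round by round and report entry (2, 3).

D(0):
  [∞, 81, 98, -∞]
  [63, ∞, -∞, 65]
  [-∞, 38, ∞, 4]
  [80, 82, 8, ∞]
D(1):
  [∞, 81, 98, -∞]
  [63, ∞, 63, 65]
  [-∞, 38, ∞, 4]
  [80, 82, 80, ∞]
D(2):
  [∞, 81, 98, 65]
  [63, ∞, 63, 65]
  [38, 38, ∞, 38]
  [80, 82, 80, ∞]
D(3):
  [∞, 81, 98, 65]
  [63, ∞, 63, 65]
  [38, 38, ∞, 38]
  [80, 82, 80, ∞]
D(4):
  [∞, 81, 98, 65]
  [65, ∞, 65, 65]
  [38, 38, ∞, 38]
  [80, 82, 80, ∞]
Answer: G*[2][3] = 38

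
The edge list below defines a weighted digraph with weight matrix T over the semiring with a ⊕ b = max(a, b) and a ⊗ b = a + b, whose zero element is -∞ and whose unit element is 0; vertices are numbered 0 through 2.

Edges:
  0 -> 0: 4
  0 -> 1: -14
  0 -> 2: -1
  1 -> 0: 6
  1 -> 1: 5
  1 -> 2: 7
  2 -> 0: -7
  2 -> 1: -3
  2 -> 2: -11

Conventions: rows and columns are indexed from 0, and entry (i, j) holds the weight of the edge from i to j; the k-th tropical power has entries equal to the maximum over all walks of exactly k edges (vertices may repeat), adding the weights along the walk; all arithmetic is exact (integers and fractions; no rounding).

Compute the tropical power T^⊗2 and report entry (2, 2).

T^⊗2:
  [8, -4, 3]
  [11, 10, 12]
  [3, 2, 4]
Key observation: the optimum is the walk 2->1->2, with weight (-3) + 7 = 4.
Optimal value attained by: walk 2->1->2.
Answer: (T^⊗2)[2][2] = 4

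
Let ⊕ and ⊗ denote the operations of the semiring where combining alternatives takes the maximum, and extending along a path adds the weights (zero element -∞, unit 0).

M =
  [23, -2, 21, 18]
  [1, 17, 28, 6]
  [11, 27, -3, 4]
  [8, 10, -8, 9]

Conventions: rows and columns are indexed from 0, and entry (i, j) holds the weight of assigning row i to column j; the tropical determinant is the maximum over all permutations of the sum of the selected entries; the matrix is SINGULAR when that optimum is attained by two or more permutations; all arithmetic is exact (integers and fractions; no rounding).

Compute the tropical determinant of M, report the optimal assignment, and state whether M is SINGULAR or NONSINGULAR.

σ = (0, 1, 2, 3): 23 + 17 + (-3) + 9 = 46
σ = (0, 1, 3, 2): 23 + 17 + 4 + (-8) = 36
σ = (0, 2, 1, 3): 23 + 28 + 27 + 9 = 87
σ = (0, 2, 3, 1): 23 + 28 + 4 + 10 = 65
σ = (0, 3, 1, 2): 23 + 6 + 27 + (-8) = 48
σ = (0, 3, 2, 1): 23 + 6 + (-3) + 10 = 36
σ = (1, 0, 2, 3): (-2) + 1 + (-3) + 9 = 5
σ = (1, 0, 3, 2): (-2) + 1 + 4 + (-8) = -5
σ = (1, 2, 0, 3): (-2) + 28 + 11 + 9 = 46
σ = (1, 2, 3, 0): (-2) + 28 + 4 + 8 = 38
σ = (1, 3, 0, 2): (-2) + 6 + 11 + (-8) = 7
σ = (1, 3, 2, 0): (-2) + 6 + (-3) + 8 = 9
σ = (2, 0, 1, 3): 21 + 1 + 27 + 9 = 58
σ = (2, 0, 3, 1): 21 + 1 + 4 + 10 = 36
σ = (2, 1, 0, 3): 21 + 17 + 11 + 9 = 58
σ = (2, 1, 3, 0): 21 + 17 + 4 + 8 = 50
σ = (2, 3, 0, 1): 21 + 6 + 11 + 10 = 48
σ = (2, 3, 1, 0): 21 + 6 + 27 + 8 = 62
σ = (3, 0, 1, 2): 18 + 1 + 27 + (-8) = 38
σ = (3, 0, 2, 1): 18 + 1 + (-3) + 10 = 26
σ = (3, 1, 0, 2): 18 + 17 + 11 + (-8) = 38
σ = (3, 1, 2, 0): 18 + 17 + (-3) + 8 = 40
σ = (3, 2, 0, 1): 18 + 28 + 11 + 10 = 67
σ = (3, 2, 1, 0): 18 + 28 + 27 + 8 = 81
Optimal value attained by: σ = (0, 2, 1, 3).
Answer: det⊕(M) = 87; verdict: NONSINGULAR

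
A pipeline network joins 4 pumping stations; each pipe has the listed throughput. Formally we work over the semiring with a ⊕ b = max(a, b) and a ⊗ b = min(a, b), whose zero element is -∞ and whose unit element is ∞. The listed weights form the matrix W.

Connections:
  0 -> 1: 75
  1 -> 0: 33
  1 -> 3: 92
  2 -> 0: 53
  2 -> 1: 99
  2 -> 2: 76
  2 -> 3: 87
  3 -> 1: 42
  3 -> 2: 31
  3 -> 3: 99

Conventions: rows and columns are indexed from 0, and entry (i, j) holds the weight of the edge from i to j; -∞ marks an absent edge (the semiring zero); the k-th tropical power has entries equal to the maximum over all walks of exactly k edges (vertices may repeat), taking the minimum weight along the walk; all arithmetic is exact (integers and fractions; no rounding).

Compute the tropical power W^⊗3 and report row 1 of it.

W^⊗2:
  [33, -∞, -∞, 75]
  [-∞, 42, 31, 92]
  [53, 76, 76, 92]
  [33, 42, 31, 99]
W^⊗3:
  [-∞, 42, 31, 75]
  [33, 42, 31, 92]
  [53, 76, 76, 92]
  [33, 42, 31, 99]
Answer: row 1 of W^⊗3 = [33, 42, 31, 92]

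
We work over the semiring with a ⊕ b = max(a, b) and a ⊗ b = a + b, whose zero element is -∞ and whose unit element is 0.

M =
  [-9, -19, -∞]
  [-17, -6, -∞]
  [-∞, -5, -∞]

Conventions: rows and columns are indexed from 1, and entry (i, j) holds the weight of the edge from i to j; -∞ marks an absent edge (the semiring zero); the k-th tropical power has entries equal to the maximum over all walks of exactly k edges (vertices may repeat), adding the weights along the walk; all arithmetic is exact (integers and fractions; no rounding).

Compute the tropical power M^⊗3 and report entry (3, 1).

M^⊗2:
  [-18, -25, -∞]
  [-23, -12, -∞]
  [-22, -11, -∞]
M^⊗3:
  [-27, -31, -∞]
  [-29, -18, -∞]
  [-28, -17, -∞]
Key observation: the optimum is the walk 3->2->2->1, with weight (-5) + (-6) + (-17) = -28.
Optimal value attained by: walk 3->2->2->1.
Answer: (M^⊗3)[3][1] = -28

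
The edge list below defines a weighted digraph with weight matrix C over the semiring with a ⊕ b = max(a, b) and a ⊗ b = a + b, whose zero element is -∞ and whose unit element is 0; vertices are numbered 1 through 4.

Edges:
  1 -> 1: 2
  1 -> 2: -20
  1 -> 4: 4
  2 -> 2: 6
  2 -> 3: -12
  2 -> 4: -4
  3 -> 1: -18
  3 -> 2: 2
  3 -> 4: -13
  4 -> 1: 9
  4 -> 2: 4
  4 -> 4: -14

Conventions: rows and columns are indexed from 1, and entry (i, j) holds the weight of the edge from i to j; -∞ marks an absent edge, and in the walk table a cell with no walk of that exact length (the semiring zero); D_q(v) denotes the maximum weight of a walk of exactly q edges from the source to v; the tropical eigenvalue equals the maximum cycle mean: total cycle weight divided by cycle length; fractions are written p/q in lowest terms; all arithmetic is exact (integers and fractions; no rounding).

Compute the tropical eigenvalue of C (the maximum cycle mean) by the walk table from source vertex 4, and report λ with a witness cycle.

q=0: [-∞, -∞, -∞, 0]
q=1: [9, 4, -∞, -14]
q=2: [11, 10, -8, 13]
q=3: [22, 17, -2, 15]
q=4: [24, 23, 5, 26]
Optimal cycle mean attained by: cycle 1->4->1, total 4 + 9, length 2.
Answer: λ = 13/2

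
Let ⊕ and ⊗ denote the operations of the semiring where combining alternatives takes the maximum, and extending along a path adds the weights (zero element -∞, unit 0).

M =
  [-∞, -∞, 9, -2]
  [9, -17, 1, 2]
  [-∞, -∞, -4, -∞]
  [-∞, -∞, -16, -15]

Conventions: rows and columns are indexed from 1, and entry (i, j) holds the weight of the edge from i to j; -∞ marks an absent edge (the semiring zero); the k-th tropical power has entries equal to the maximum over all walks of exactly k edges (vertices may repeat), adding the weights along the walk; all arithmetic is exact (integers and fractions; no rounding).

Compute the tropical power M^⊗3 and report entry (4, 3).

M^⊗2:
  [-∞, -∞, 5, -17]
  [-8, -34, 18, 7]
  [-∞, -∞, -8, -∞]
  [-∞, -∞, -20, -30]
M^⊗3:
  [-∞, -∞, 1, -32]
  [-25, -51, 14, -8]
  [-∞, -∞, -12, -∞]
  [-∞, -∞, -24, -45]
Key observation: the optimum is the walk 4->3->3->3, with weight (-16) + (-4) + (-4) = -24.
Optimal value attained by: walk 4->3->3->3.
Answer: (M^⊗3)[4][3] = -24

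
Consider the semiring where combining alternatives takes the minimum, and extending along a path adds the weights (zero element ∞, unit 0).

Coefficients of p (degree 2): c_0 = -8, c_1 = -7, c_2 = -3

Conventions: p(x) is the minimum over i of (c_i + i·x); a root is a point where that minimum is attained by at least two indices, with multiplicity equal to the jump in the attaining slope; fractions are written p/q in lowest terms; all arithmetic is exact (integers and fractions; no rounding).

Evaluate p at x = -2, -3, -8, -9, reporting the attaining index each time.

p(-2) = min(-8+0·(-2)=-8, -7+1·(-2)=-9, -3+2·(-2)=-7) = -9 (attained by i=1)
p(-3) = min(-8+0·(-3)=-8, -7+1·(-3)=-10, -3+2·(-3)=-9) = -10 (attained by i=1)
p(-8) = min(-8+0·(-8)=-8, -7+1·(-8)=-15, -3+2·(-8)=-19) = -19 (attained by i=2)
p(-9) = min(-8+0·(-9)=-8, -7+1·(-9)=-16, -3+2·(-9)=-21) = -21 (attained by i=2)
Answer: p(-2) = -9; p(-3) = -10; p(-8) = -19; p(-9) = -21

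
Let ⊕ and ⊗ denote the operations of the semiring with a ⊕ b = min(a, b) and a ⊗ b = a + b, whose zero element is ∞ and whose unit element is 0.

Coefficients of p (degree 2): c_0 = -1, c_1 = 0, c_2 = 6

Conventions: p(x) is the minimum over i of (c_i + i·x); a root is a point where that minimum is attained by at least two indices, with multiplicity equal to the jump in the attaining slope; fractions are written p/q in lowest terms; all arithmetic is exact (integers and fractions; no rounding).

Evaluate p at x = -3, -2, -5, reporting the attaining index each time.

p(-3) = min(-1+0·(-3)=-1, 0+1·(-3)=-3, 6+2·(-3)=0) = -3 (attained by i=1)
p(-2) = min(-1+0·(-2)=-1, 0+1·(-2)=-2, 6+2·(-2)=2) = -2 (attained by i=1)
p(-5) = min(-1+0·(-5)=-1, 0+1·(-5)=-5, 6+2·(-5)=-4) = -5 (attained by i=1)
Answer: p(-3) = -3; p(-2) = -2; p(-5) = -5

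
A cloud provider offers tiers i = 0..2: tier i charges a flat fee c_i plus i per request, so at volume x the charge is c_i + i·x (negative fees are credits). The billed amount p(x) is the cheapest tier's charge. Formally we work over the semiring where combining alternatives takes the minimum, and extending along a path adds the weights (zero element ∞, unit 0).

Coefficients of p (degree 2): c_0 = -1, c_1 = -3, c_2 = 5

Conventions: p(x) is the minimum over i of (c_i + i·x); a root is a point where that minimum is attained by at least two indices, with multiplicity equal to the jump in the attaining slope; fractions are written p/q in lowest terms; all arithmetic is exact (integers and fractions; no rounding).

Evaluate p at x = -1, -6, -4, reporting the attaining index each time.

p(-1) = min(-1+0·(-1)=-1, -3+1·(-1)=-4, 5+2·(-1)=3) = -4 (attained by i=1)
p(-6) = min(-1+0·(-6)=-1, -3+1·(-6)=-9, 5+2·(-6)=-7) = -9 (attained by i=1)
p(-4) = min(-1+0·(-4)=-1, -3+1·(-4)=-7, 5+2·(-4)=-3) = -7 (attained by i=1)
Answer: p(-1) = -4; p(-6) = -9; p(-4) = -7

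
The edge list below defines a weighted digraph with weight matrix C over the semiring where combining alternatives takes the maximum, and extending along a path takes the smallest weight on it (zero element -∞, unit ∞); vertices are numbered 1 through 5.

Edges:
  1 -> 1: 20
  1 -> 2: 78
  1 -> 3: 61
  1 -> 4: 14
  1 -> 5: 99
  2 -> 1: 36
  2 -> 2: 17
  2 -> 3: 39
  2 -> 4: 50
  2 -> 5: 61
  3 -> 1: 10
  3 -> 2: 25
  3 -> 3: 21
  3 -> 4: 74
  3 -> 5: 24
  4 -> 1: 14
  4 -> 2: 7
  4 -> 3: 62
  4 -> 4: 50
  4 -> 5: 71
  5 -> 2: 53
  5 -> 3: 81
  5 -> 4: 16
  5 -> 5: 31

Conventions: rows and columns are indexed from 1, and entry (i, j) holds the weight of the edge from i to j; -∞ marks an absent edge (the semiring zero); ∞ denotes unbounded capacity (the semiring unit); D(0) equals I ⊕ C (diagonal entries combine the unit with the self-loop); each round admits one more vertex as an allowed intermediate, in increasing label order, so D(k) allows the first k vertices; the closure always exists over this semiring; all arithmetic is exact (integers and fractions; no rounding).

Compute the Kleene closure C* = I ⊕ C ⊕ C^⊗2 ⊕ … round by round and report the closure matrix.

D(0):
  [∞, 78, 61, 14, 99]
  [36, ∞, 39, 50, 61]
  [10, 25, ∞, 74, 24]
  [14, 7, 62, ∞, 71]
  [-∞, 53, 81, 16, ∞]
D(1):
  [∞, 78, 61, 14, 99]
  [36, ∞, 39, 50, 61]
  [10, 25, ∞, 74, 24]
  [14, 14, 62, ∞, 71]
  [-∞, 53, 81, 16, ∞]
D(2):
  [∞, 78, 61, 50, 99]
  [36, ∞, 39, 50, 61]
  [25, 25, ∞, 74, 25]
  [14, 14, 62, ∞, 71]
  [36, 53, 81, 50, ∞]
D(3):
  [∞, 78, 61, 61, 99]
  [36, ∞, 39, 50, 61]
  [25, 25, ∞, 74, 25]
  [25, 25, 62, ∞, 71]
  [36, 53, 81, 74, ∞]
D(4):
  [∞, 78, 61, 61, 99]
  [36, ∞, 50, 50, 61]
  [25, 25, ∞, 74, 71]
  [25, 25, 62, ∞, 71]
  [36, 53, 81, 74, ∞]
D(5):
  [∞, 78, 81, 74, 99]
  [36, ∞, 61, 61, 61]
  [36, 53, ∞, 74, 71]
  [36, 53, 71, ∞, 71]
  [36, 53, 81, 74, ∞]
Answer: C* = [[∞, 78, 81, 74, 99], [36, ∞, 61, 61, 61], [36, 53, ∞, 74, 71], [36, 53, 71, ∞, 71], [36, 53, 81, 74, ∞]]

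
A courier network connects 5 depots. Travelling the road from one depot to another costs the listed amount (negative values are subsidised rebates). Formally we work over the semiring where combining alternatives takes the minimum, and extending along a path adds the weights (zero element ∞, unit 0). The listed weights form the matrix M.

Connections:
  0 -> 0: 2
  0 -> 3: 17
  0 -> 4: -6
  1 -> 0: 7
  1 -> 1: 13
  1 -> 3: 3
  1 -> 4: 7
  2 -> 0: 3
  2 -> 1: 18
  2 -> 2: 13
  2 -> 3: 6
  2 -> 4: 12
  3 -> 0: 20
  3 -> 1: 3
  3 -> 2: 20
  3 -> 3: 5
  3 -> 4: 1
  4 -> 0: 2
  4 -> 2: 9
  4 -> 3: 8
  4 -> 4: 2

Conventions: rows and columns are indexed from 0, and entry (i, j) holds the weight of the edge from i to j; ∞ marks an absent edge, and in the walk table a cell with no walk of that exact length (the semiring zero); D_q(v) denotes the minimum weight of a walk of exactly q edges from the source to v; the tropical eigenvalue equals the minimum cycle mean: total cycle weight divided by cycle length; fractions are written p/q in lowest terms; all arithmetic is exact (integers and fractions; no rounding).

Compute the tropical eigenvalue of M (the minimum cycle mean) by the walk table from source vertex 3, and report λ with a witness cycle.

q=0: [∞, ∞, ∞, 0, ∞]
q=1: [20, 3, 20, 5, 1]
q=2: [3, 8, 10, 6, 3]
q=3: [5, 9, 12, 11, -3]
q=4: [-1, 14, 6, 5, -1]
q=5: [1, 8, 8, 7, -7]
Optimal cycle mean attained by: cycle 0->4->0, total (-6) + 2, length 2.
Answer: λ = -2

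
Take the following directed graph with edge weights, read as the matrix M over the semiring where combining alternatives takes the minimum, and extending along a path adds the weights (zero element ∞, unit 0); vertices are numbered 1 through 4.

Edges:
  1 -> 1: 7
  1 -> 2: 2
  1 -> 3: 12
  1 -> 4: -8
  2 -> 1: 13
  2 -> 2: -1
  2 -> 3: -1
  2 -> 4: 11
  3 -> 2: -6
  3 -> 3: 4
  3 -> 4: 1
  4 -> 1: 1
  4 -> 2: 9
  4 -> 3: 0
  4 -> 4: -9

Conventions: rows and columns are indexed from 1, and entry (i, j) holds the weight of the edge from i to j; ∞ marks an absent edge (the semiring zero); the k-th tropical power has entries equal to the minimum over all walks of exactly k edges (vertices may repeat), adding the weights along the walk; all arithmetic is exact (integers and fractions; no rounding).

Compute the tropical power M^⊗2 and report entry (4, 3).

M^⊗2:
  [-7, 1, -8, -17]
  [12, -7, -2, 0]
  [2, -7, -7, -8]
  [-8, -6, -9, -18]
Key observation: the optimum is the walk 4->4->3, with weight (-9) + 0 = -9.
Optimal value attained by: walk 4->4->3.
Answer: (M^⊗2)[4][3] = -9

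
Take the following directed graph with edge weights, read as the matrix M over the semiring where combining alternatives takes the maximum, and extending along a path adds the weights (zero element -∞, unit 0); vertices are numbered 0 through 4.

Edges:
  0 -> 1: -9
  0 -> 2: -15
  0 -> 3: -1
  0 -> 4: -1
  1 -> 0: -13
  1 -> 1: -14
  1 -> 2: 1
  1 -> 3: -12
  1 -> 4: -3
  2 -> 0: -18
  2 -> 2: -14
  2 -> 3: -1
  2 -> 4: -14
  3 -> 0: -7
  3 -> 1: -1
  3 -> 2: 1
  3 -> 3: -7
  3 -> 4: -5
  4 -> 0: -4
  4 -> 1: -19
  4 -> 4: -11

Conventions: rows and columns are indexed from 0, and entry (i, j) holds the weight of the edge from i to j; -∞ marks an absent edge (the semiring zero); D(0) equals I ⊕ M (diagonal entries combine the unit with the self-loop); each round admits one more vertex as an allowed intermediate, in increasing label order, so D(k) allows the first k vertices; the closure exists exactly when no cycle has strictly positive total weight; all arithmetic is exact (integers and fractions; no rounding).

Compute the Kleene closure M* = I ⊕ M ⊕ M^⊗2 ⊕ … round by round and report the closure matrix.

D(0):
  [0, -9, -15, -1, -1]
  [-13, 0, 1, -12, -3]
  [-18, -∞, 0, -1, -14]
  [-7, -1, 1, 0, -5]
  [-4, -19, -∞, -∞, 0]
D(1):
  [0, -9, -15, -1, -1]
  [-13, 0, 1, -12, -3]
  [-18, -27, 0, -1, -14]
  [-7, -1, 1, 0, -5]
  [-4, -13, -19, -5, 0]
D(2):
  [0, -9, -8, -1, -1]
  [-13, 0, 1, -12, -3]
  [-18, -27, 0, -1, -14]
  [-7, -1, 1, 0, -4]
  [-4, -13, -12, -5, 0]
D(3):
  [0, -9, -8, -1, -1]
  [-13, 0, 1, 0, -3]
  [-18, -27, 0, -1, -14]
  [-7, -1, 1, 0, -4]
  [-4, -13, -12, -5, 0]
D(4):
  [0, -2, 0, -1, -1]
  [-7, 0, 1, 0, -3]
  [-8, -2, 0, -1, -5]
  [-7, -1, 1, 0, -4]
  [-4, -6, -4, -5, 0]
D(5):
  [0, -2, 0, -1, -1]
  [-7, 0, 1, 0, -3]
  [-8, -2, 0, -1, -5]
  [-7, -1, 1, 0, -4]
  [-4, -6, -4, -5, 0]
Answer: M* = [[0, -2, 0, -1, -1], [-7, 0, 1, 0, -3], [-8, -2, 0, -1, -5], [-7, -1, 1, 0, -4], [-4, -6, -4, -5, 0]]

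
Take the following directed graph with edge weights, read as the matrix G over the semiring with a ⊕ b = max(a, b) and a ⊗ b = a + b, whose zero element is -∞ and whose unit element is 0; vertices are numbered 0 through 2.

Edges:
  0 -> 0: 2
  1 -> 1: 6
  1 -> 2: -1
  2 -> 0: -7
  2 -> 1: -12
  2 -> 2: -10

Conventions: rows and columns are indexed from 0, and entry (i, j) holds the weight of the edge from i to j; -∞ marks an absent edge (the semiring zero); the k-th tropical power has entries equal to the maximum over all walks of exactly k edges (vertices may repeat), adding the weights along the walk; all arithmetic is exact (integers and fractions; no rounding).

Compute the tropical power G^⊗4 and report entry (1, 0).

G^⊗2:
  [4, -∞, -∞]
  [-8, 12, 5]
  [-5, -6, -13]
G^⊗3:
  [6, -∞, -∞]
  [-2, 18, 11]
  [-3, 0, -7]
G^⊗4:
  [8, -∞, -∞]
  [4, 24, 17]
  [-1, 6, -1]
Key observation: the optimum is the walk 1->1->1->2->0, with weight 6 + 6 + (-1) + (-7) = 4.
Optimal value attained by: walk 1->1->1->2->0.
Answer: (G^⊗4)[1][0] = 4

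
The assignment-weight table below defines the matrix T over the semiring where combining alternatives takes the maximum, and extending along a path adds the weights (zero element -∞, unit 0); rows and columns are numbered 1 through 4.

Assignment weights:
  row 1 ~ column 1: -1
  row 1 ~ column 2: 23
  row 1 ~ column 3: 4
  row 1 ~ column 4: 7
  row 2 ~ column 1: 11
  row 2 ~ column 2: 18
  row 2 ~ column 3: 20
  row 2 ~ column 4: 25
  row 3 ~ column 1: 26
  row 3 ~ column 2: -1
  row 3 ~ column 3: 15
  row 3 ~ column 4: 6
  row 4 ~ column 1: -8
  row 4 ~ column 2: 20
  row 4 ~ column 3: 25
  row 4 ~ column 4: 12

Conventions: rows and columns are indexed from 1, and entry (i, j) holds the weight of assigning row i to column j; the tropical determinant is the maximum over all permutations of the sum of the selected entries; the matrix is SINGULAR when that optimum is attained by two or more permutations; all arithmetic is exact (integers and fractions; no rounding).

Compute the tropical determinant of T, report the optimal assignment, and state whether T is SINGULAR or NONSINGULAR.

σ = (1, 2, 3, 4): (-1) + 18 + 15 + 12 = 44
σ = (1, 2, 4, 3): (-1) + 18 + 6 + 25 = 48
σ = (1, 3, 2, 4): (-1) + 20 + (-1) + 12 = 30
σ = (1, 3, 4, 2): (-1) + 20 + 6 + 20 = 45
σ = (1, 4, 2, 3): (-1) + 25 + (-1) + 25 = 48
σ = (1, 4, 3, 2): (-1) + 25 + 15 + 20 = 59
σ = (2, 1, 3, 4): 23 + 11 + 15 + 12 = 61
σ = (2, 1, 4, 3): 23 + 11 + 6 + 25 = 65
σ = (2, 3, 1, 4): 23 + 20 + 26 + 12 = 81
σ = (2, 3, 4, 1): 23 + 20 + 6 + (-8) = 41
σ = (2, 4, 1, 3): 23 + 25 + 26 + 25 = 99
σ = (2, 4, 3, 1): 23 + 25 + 15 + (-8) = 55
σ = (3, 1, 2, 4): 4 + 11 + (-1) + 12 = 26
σ = (3, 1, 4, 2): 4 + 11 + 6 + 20 = 41
σ = (3, 2, 1, 4): 4 + 18 + 26 + 12 = 60
σ = (3, 2, 4, 1): 4 + 18 + 6 + (-8) = 20
σ = (3, 4, 1, 2): 4 + 25 + 26 + 20 = 75
σ = (3, 4, 2, 1): 4 + 25 + (-1) + (-8) = 20
σ = (4, 1, 2, 3): 7 + 11 + (-1) + 25 = 42
σ = (4, 1, 3, 2): 7 + 11 + 15 + 20 = 53
σ = (4, 2, 1, 3): 7 + 18 + 26 + 25 = 76
σ = (4, 2, 3, 1): 7 + 18 + 15 + (-8) = 32
σ = (4, 3, 1, 2): 7 + 20 + 26 + 20 = 73
σ = (4, 3, 2, 1): 7 + 20 + (-1) + (-8) = 18
Optimal value attained by: σ = (2, 4, 1, 3).
Answer: det⊕(T) = 99; verdict: NONSINGULAR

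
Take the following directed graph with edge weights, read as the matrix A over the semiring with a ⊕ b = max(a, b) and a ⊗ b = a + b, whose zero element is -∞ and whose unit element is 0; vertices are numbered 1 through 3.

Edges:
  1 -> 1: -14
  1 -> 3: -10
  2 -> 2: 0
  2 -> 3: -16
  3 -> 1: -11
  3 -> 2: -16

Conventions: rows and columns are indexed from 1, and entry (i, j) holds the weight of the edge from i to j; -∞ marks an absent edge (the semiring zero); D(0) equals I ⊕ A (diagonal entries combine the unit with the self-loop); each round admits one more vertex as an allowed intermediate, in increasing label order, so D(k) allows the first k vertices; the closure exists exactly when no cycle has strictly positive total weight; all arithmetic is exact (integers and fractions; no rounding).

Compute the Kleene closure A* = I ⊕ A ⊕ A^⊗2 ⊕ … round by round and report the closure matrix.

D(0):
  [0, -∞, -10]
  [-∞, 0, -16]
  [-11, -16, 0]
D(1):
  [0, -∞, -10]
  [-∞, 0, -16]
  [-11, -16, 0]
D(2):
  [0, -∞, -10]
  [-∞, 0, -16]
  [-11, -16, 0]
D(3):
  [0, -26, -10]
  [-27, 0, -16]
  [-11, -16, 0]
Answer: A* = [[0, -26, -10], [-27, 0, -16], [-11, -16, 0]]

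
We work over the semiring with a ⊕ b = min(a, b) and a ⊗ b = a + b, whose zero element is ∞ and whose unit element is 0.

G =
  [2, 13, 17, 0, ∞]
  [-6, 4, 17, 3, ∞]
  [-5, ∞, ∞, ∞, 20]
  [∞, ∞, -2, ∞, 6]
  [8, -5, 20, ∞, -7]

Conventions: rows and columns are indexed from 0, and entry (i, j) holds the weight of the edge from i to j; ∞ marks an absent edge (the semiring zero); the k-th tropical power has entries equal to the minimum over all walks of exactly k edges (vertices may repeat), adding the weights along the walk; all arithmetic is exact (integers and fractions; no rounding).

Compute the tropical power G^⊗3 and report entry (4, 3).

G^⊗2:
  [4, 15, -2, 2, 6]
  [-4, 7, 1, -6, 9]
  [-3, 8, 12, -5, 13]
  [-7, 1, 26, ∞, -1]
  [-11, -12, 12, -2, -14]
G^⊗3:
  [-7, 1, 0, 4, -1]
  [-4, 4, -8, -4, 0]
  [-1, 8, -7, -3, 1]
  [-5, -6, 10, -7, -8]
  [-18, -19, -4, -11, -21]
Key observation: the optimum is the walk 4->1->0->3, with weight (-5) + (-6) + 0 = -11.
Optimal value attained by: walk 4->1->0->3.
Answer: (G^⊗3)[4][3] = -11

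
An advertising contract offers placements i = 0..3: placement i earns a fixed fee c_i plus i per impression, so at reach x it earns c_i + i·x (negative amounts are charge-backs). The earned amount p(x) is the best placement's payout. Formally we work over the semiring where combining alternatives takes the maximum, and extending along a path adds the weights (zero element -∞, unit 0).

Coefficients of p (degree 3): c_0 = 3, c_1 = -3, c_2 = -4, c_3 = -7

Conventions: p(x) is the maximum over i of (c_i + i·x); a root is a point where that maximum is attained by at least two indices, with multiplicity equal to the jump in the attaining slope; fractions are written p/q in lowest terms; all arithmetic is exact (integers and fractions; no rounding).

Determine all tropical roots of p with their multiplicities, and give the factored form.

hull edge (i=0, c=3) to (i=3, c=-7): slope -10/3, span 3
Factored form: p(x) = -7 ⊗ (x ⊕ 10/3) ⊗ (x ⊕ 10/3) ⊗ (x ⊕ 10/3)
Answer: roots = 10/3 (mult 3)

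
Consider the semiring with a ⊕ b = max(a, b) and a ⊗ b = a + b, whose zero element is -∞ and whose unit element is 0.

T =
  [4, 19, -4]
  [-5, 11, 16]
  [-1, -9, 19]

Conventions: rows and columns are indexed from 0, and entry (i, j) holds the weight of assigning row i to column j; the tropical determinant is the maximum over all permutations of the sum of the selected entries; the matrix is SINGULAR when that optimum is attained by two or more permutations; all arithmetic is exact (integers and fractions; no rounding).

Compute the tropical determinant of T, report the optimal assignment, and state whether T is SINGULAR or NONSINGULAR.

σ = (0, 1, 2): 4 + 11 + 19 = 34
σ = (0, 2, 1): 4 + 16 + (-9) = 11
σ = (1, 0, 2): 19 + (-5) + 19 = 33
σ = (1, 2, 0): 19 + 16 + (-1) = 34
σ = (2, 0, 1): (-4) + (-5) + (-9) = -18
σ = (2, 1, 0): (-4) + 11 + (-1) = 6
Optimal value attained by: σ = (0, 1, 2).
Answer: det⊕(T) = 34; verdict: SINGULAR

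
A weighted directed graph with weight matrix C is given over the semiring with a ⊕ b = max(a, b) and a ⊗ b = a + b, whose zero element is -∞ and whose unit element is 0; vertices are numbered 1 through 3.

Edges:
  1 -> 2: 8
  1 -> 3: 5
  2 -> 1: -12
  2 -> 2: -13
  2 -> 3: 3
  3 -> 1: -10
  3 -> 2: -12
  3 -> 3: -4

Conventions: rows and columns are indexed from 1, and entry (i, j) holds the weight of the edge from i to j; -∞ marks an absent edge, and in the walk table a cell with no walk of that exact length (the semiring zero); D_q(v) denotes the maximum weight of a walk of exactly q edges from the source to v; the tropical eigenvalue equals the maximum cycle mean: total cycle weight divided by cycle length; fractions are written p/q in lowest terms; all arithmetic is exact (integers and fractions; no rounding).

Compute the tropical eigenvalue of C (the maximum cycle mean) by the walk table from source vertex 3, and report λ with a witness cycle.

q=0: [-∞, -∞, 0]
q=1: [-10, -12, -4]
q=2: [-14, -2, -5]
q=3: [-14, -6, 1]
Optimal cycle mean attained by: cycle 1->2->3->1, total 8 + 3 + (-10), length 3.
Answer: λ = 1/3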